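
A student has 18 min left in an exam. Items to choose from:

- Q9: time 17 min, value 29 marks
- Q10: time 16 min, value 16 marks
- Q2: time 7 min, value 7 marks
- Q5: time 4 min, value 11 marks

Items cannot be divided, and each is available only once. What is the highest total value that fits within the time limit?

29 marks

Check high-value combinations within 18 min:
- Q9: time 17, value 29
- Q2+Q5: time 7+4=11, value 7+11=18
- Q10: time 16, value 16
Best: 29 marks.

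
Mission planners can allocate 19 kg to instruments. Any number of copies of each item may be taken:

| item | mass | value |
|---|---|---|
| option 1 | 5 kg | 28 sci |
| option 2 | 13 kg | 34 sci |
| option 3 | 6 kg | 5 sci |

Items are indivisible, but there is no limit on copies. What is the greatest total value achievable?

84 sci

Best value-per-unit is option 1 at 28/5, and filling with it alone uses mass 3×5=15. No mix of the others beats 3×28 = 84.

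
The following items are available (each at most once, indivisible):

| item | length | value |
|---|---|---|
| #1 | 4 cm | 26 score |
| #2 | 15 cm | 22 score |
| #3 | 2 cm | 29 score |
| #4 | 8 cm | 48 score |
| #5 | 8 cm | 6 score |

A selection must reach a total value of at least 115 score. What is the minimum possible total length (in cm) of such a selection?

Subsets with value ≥ 115, sorted by total length:
- #1+#2+#3+#4: length 29, value 125
- #1+#2+#3+#4+#5: length 37, value 131
Minimum length: 29 cm.

29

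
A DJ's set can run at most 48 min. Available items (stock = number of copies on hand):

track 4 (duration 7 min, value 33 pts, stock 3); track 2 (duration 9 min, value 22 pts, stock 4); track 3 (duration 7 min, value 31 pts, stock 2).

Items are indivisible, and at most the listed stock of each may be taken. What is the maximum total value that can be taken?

183 pts

Best selections within duration 48 and stock limits:
- 3×track 4 + 1×track 2 + 2×track 3: duration 44, value 183
- 3×track 4 + 2×track 2 + 1×track 3: duration 46, value 174
- 2×track 4 + 2×track 2 + 2×track 3: duration 46, value 172
- 3×track 4 + 3×track 2: duration 48, value 165
Best: 183 pts.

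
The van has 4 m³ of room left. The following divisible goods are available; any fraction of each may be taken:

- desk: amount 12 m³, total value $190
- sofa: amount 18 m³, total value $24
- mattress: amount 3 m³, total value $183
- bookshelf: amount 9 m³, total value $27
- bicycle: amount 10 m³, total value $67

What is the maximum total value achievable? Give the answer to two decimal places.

198.83

Take in order of value per unit:
- mattress (183/3 per unit): all 3 → value 183, running total 183.00
- desk (190/12 per unit): 1 of 12 → value 1×190/12 = 15.8333, running total 198.83
Total 198.83.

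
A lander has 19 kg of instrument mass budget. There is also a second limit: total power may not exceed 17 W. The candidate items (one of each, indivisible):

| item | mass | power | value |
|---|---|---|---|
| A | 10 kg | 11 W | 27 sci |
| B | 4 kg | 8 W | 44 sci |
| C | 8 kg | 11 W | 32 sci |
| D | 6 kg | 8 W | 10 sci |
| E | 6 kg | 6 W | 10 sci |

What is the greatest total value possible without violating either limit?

54 sci

Feasible sets respecting both limits:
- B+D: mass 10, power 16, value 54
- B+E: mass 10, power 14, value 54
- B: mass 4, power 8, value 44
Best: 54 sci.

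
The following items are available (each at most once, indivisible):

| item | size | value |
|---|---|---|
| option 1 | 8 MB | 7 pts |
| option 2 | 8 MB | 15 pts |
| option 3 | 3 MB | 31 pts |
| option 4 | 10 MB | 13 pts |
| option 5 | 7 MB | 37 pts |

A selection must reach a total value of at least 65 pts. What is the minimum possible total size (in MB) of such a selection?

10

Subsets with value ≥ 65, sorted by total size:
- option 3+option 5: size 10, value 68
- option 2+option 3+option 5: size 18, value 83
Minimum size: 10 MB.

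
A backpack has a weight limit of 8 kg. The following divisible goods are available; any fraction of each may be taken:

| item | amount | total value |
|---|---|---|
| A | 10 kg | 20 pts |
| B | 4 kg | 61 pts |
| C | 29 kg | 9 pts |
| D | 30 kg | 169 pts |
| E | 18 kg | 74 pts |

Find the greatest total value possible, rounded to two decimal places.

83.53

Take in order of value per unit:
- B (61/4 per unit): all 4 → value 61, running total 61.00
- D (169/30 per unit): 4 of 30 → value 4×169/30 = 22.5333, running total 83.53
Total 83.53.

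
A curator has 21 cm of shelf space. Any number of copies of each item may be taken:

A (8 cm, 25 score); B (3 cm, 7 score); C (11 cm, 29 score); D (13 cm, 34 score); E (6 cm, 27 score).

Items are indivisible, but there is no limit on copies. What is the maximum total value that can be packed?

Best value-per-unit is E at 27/6; filling with it alone gives 3×27 = 81.
Optimal mix: 1×B + 3×E → length 21, value 88.

88 score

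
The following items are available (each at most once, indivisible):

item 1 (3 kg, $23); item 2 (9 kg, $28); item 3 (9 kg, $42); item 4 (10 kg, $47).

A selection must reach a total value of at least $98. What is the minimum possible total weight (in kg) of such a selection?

22

Subsets with value ≥ 98, sorted by total weight:
- item 1+item 3+item 4: weight 22, value 112
- item 1+item 2+item 4: weight 22, value 98
Minimum weight: 22 kg.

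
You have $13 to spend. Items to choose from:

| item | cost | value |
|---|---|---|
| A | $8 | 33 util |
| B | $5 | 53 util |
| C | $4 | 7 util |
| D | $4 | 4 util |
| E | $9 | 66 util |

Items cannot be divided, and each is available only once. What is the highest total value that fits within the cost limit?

This is a 0/1 knapsack; check combinations near the capacity.
- A+B: cost 8+5=13, value 33+53=86
- C+E: cost 4+9=13, value 7+66=73
- D+E: cost 4+9=13, value 4+66=70
- E: cost 9, value 66
Best: 86 util.

86 util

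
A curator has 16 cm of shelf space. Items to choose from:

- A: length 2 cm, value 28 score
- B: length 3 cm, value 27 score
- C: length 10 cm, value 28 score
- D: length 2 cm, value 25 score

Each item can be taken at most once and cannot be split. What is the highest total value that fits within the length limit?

83 score

Check high-value combinations within 16 cm:
- A+B+C: length 2+3+10=15, value 28+27+28=83
- A+C+D: length 2+10+2=14, value 28+28+25=81
- A+B+D: length 2+3+2=7, value 28+27+25=80
- B+C+D: length 3+10+2=15, value 27+28+25=80
Best: 83 score.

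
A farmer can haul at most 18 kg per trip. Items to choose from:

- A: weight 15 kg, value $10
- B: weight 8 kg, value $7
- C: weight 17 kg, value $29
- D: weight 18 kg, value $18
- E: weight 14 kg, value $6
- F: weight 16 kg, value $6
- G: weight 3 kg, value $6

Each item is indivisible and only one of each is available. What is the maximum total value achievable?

Check high-value combinations within 18 kg:
- C: weight 17, value 29
- D: weight 18, value 18
- A+G: weight 15+3=18, value 10+6=16
- B+G: weight 8+3=11, value 7+6=13
- E+G: weight 14+3=17, value 6+6=12
Best: $29.

$29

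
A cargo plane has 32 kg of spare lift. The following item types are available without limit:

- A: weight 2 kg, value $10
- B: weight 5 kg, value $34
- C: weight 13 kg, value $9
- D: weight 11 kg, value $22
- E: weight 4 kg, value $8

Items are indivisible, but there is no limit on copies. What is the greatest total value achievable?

$214

Best value-per-unit is B at 34/5; filling with it alone gives 6×34 = 204.
Optimal mix: 1×A + 6×B → weight 32, value 214.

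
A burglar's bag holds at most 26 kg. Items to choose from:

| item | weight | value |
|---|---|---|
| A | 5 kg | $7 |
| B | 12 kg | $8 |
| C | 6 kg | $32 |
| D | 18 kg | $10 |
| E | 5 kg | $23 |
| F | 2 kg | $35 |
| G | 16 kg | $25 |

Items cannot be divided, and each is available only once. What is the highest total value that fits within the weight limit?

$98

Check high-value combinations within 26 kg:
- B+C+E+F: weight 12+6+5+2=25, value 8+32+23+35=98
- A+C+E+F: weight 5+6+5+2=18, value 7+32+23+35=97
- C+F+G: weight 6+2+16=24, value 32+35+25=92
- C+E+F: weight 6+5+2=13, value 32+23+35=90
Best: $98.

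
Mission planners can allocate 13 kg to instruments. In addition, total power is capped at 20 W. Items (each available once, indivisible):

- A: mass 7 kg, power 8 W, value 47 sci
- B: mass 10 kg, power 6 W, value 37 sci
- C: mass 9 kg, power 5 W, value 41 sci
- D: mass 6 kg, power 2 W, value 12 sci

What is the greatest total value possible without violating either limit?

59 sci

Feasible sets respecting both limits:
- A+D: mass 13, power 10, value 59
- A: mass 7, power 8, value 47
- C: mass 9, power 5, value 41
Best: 59 sci.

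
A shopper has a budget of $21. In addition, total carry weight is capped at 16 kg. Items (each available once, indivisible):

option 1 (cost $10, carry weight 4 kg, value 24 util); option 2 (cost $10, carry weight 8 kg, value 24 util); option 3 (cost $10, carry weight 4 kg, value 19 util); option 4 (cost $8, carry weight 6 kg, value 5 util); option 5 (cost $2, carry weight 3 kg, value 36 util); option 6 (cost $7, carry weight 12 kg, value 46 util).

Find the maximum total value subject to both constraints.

82 util

Feasible sets respecting both limits:
- option 5+option 6: cost 9, carry weight 15, value 82
- option 1+option 6: cost 17, carry weight 16, value 70
- option 1+option 4+option 5: cost 20, carry weight 13, value 65
- option 3+option 6: cost 17, carry weight 16, value 65
Best: 82 util.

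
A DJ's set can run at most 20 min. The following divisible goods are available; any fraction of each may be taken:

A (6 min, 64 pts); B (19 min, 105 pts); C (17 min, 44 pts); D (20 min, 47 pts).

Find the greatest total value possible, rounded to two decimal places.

141.37

Take in order of value per unit:
- A (64/6 per unit): all 6 → value 64, running total 64.00
- B (105/19 per unit): 14 of 19 → value 14×105/19 = 77.3684, running total 141.37
Total 141.37.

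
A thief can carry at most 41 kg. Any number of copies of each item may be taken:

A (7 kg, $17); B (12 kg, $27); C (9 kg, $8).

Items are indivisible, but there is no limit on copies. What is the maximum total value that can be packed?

Best value-per-unit is A at 17/7; filling with it alone gives 5×17 = 85.
Optimal mix: 4×A + 1×B → weight 40, value 95.

$95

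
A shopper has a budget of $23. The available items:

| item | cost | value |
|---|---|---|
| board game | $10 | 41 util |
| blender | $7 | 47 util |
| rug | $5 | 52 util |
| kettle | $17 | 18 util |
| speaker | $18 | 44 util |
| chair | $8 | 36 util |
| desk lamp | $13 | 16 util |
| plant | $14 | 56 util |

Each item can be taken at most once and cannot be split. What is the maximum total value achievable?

Check high-value combinations within $23:
- board game+blender+rug: cost 10+7+5=22, value 41+47+52=140
- blender+rug+chair: cost 7+5+8=20, value 47+52+36=135
- board game+rug+chair: cost 10+5+8=23, value 41+52+36=129
- rug+plant: cost 5+14=19, value 52+56=108
Best: 140 util.

140 util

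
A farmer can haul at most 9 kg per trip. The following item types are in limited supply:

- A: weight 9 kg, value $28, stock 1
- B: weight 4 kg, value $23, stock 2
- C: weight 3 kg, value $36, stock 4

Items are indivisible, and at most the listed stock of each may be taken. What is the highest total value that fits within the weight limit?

$108

Best selections within weight 9 and stock limits:
- 3×C: weight 9, value 108
- 2×C: weight 6, value 72
- 1×B + 1×C: weight 7, value 59
- 2×B: weight 8, value 46
Best: $108.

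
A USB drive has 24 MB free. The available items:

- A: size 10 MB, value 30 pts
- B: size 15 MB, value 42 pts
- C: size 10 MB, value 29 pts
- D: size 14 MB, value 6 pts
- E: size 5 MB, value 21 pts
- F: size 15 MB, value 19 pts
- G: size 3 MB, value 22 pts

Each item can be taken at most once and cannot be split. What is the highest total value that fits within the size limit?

This is a 0/1 knapsack; check combinations near the capacity.
- B+E+G: size 15+5+3=23, value 42+21+22=85
- A+C+G: size 10+10+3=23, value 30+29+22=81
- A+E+G: size 10+5+3=18, value 30+21+22=73
Best: 85 pts.

85 pts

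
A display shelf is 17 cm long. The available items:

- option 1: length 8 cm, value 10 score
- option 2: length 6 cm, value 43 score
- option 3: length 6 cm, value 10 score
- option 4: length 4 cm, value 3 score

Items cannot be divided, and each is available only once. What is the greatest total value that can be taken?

56 score

Check high-value combinations within 17 cm:
- option 2+option 3+option 4: length 6+6+4=16, value 43+10+3=56
- option 2+option 3: length 6+6=12, value 43+10=53
- option 1+option 2: length 8+6=14, value 10+43=53
- option 2+option 4: length 6+4=10, value 43+3=46
Best: 56 score.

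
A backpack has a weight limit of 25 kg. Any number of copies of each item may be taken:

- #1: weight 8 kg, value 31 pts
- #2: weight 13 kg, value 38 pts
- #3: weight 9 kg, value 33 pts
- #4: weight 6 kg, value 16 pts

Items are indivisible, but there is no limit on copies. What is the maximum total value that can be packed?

95 pts

Best value-per-unit is #1 at 31/8; filling with it alone gives 3×31 = 93.
Optimal mix: 2×#1 + 1×#3 → weight 25, value 95.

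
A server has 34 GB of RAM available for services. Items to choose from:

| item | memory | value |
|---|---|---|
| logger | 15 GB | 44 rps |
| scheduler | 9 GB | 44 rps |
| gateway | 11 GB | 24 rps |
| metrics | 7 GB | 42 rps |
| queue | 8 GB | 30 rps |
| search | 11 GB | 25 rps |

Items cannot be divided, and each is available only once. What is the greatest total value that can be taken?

130 rps

Check high-value combinations within 34 GB:
- logger+scheduler+metrics: memory 15+9+7=31, value 44+44+42=130
- logger+scheduler+queue: memory 15+9+8=32, value 44+44+30=118
- scheduler+metrics+queue: memory 9+7+8=24, value 44+42+30=116
- logger+metrics+queue: memory 15+7+8=30, value 44+42+30=116
- scheduler+metrics+search: memory 9+7+11=27, value 44+42+25=111
Best: 130 rps.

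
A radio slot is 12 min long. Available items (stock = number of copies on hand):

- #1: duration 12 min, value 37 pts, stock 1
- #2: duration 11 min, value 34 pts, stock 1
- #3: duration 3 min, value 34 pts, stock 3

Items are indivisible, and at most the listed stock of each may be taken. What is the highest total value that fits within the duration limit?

102 pts

Top feasible selections:
- 3×#3: duration 9, value 102
- 2×#3: duration 6, value 68
- 1×#1: duration 12, value 37
- 1×#3: duration 3, value 34
Best: 102 pts.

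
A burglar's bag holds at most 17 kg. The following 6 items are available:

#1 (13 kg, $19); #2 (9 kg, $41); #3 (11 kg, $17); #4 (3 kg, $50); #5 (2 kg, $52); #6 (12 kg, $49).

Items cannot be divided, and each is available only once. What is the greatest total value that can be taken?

$151

Check high-value combinations within 17 kg:
- #4+#5+#6: weight 3+2+12=17, value 50+52+49=151
- #2+#4+#5: weight 9+3+2=14, value 41+50+52=143
- #3+#4+#5: weight 11+3+2=16, value 17+50+52=119
- #4+#5: weight 3+2=5, value 50+52=102
- #5+#6: weight 2+12=14, value 52+49=101
Best: $151.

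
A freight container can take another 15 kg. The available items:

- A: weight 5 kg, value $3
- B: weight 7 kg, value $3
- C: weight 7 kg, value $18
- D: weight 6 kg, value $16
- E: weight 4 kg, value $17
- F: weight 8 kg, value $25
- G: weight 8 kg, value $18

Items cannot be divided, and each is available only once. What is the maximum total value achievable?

This is a 0/1 knapsack; check combinations near the capacity.
- C+F: weight 7+8=15, value 18+25=43
- E+F: weight 4+8=12, value 17+25=42
- D+F: weight 6+8=14, value 16+25=41
Best: $43.

$43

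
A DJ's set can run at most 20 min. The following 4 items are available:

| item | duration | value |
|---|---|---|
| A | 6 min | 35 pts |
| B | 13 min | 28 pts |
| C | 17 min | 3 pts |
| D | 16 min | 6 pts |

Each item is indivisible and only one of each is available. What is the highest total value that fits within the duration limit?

Check high-value combinations within 20 min:
- A+B: duration 6+13=19, value 35+28=63
- A: duration 6, value 35
- B: duration 13, value 28
- D: duration 16, value 6
- C: duration 17, value 3
Best: 63 pts.

63 pts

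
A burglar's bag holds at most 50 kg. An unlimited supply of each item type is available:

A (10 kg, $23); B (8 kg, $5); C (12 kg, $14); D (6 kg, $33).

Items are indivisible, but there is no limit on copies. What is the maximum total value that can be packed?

Best value-per-unit is D at 33/6, and filling with it alone uses weight 8×6=48. No mix of the others beats 8×33 = 264.

$264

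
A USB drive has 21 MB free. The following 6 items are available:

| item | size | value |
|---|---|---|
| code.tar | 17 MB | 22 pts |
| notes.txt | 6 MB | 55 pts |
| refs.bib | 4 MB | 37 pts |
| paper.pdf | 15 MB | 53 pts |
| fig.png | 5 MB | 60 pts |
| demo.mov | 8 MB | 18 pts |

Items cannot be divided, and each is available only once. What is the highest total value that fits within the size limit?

152 pts

Check high-value combinations within 21 MB:
- notes.txt+refs.bib+fig.png: size 6+4+5=15, value 55+37+60=152
- notes.txt+fig.png+demo.mov: size 6+5+8=19, value 55+60+18=133
- notes.txt+fig.png: size 6+5=11, value 55+60=115
- refs.bib+fig.png+demo.mov: size 4+5+8=17, value 37+60+18=115
- paper.pdf+fig.png: size 15+5=20, value 53+60=113
Best: 152 pts.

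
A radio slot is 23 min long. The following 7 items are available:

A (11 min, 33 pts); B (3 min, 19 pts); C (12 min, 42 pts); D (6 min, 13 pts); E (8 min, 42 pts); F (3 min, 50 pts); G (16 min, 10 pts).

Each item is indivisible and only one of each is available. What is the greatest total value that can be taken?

Check high-value combinations within 23 min:
- C+E+F: duration 12+8+3=23, value 42+42+50=134
- A+E+F: duration 11+8+3=22, value 33+42+50=125
- B+D+E+F: duration 3+6+8+3=20, value 19+13+42+50=124
- A+B+D+F: duration 11+3+6+3=23, value 33+19+13+50=115
Best: 134 pts.

134 pts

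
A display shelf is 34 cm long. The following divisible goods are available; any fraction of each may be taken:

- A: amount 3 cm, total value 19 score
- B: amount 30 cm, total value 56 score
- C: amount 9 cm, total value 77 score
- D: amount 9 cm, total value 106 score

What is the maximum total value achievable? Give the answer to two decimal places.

226.27

Take in order of value per unit:
- D (106/9 per unit): all 9 → value 106, running total 106.00
- C (77/9 per unit): all 9 → value 77, running total 183.00
- A (19/3 per unit): all 3 → value 19, running total 202.00
- B (56/30 per unit): 13 of 30 → value 13×56/30 = 24.2667, running total 226.27
Total 226.27.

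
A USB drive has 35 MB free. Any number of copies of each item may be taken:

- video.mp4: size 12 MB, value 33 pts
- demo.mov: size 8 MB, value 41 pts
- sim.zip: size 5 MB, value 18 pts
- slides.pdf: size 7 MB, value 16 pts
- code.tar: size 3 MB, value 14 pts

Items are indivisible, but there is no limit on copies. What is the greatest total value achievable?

Best value-per-unit is demo.mov at 41/8; filling with it alone gives 4×41 = 164.
Optimal mix: 4×demo.mov + 1×code.tar → size 35, value 178.

178 pts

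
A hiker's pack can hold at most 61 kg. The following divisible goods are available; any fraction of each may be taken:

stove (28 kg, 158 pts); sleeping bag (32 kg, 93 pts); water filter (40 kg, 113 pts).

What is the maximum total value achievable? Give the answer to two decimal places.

Take in order of value per unit:
- stove (158/28 per unit): all 28 → value 158, running total 158.00
- sleeping bag (93/32 per unit): all 32 → value 93, running total 251.00
- water filter (113/40 per unit): 1 of 40 → value 1×113/40 = 2.8250, running total 253.83
Total 253.83.

253.83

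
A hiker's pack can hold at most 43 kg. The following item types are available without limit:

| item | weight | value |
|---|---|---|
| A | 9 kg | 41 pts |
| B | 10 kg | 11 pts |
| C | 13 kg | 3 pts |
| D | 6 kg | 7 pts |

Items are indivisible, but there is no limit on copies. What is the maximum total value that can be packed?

171 pts

Best value-per-unit is A at 41/9; filling with it alone gives 4×41 = 164.
Optimal mix: 4×A + 1×D → weight 42, value 171.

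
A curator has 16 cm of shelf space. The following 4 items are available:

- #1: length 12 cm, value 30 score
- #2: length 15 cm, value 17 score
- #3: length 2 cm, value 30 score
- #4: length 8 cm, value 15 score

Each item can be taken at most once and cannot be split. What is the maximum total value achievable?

Check high-value combinations within 16 cm:
- #1+#3: length 12+2=14, value 30+30=60
- #3+#4: length 2+8=10, value 30+15=45
- #3: length 2, value 30
Best: 60 score.

60 score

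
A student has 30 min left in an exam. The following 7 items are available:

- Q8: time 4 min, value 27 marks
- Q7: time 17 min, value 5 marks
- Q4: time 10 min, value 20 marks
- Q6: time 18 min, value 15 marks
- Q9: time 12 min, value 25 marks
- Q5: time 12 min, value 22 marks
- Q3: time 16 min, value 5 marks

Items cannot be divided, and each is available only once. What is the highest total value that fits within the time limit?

This is a 0/1 knapsack; check combinations near the capacity.
- Q8+Q9+Q5: time 4+12+12=28, value 27+25+22=74
- Q8+Q4+Q9: time 4+10+12=26, value 27+20+25=72
- Q8+Q4+Q5: time 4+10+12=26, value 27+20+22=69
- Q8+Q9: time 4+12=16, value 27+25=52
Best: 74 marks.

74 marks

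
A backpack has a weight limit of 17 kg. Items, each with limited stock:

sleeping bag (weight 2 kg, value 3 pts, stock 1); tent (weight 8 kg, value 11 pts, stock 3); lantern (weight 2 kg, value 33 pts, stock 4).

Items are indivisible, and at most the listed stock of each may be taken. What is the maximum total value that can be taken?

143 pts

Best selections within weight 17 and stock limits:
- 1×tent + 4×lantern: weight 16, value 143
- 1×sleeping bag + 4×lantern: weight 10, value 135
- 4×lantern: weight 8, value 132
- 1×sleeping bag + 1×tent + 3×lantern: weight 16, value 113
Best: 143 pts.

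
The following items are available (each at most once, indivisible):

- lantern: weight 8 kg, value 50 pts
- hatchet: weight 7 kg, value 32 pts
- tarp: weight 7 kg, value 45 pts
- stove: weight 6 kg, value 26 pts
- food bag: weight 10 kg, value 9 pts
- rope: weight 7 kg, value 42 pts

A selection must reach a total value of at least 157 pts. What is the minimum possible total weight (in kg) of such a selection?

Subsets with value ≥ 157, sorted by total weight:
- lantern+tarp+stove+rope: weight 28, value 163
- lantern+hatchet+tarp+rope: weight 29, value 169
Minimum weight: 28 kg.

28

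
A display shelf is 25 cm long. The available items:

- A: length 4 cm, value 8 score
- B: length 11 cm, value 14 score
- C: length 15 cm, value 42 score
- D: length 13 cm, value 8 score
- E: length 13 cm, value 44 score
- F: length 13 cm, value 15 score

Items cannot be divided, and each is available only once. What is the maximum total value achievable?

58 score

This is a 0/1 knapsack; check combinations near the capacity.
- B+E: length 11+13=24, value 14+44=58
- A+E: length 4+13=17, value 8+44=52
- A+C: length 4+15=19, value 8+42=50
- E: length 13, value 44
- C: length 15, value 42
Best: 58 score.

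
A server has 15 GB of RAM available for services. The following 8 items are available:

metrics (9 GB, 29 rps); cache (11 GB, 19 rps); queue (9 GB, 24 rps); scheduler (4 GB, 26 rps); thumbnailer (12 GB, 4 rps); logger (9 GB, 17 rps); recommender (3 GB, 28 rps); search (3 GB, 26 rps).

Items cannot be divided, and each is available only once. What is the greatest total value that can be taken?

Check high-value combinations within 15 GB:
- metrics+recommender+search: memory 9+3+3=15, value 29+28+26=83
- scheduler+recommender+search: memory 4+3+3=10, value 26+28+26=80
- queue+recommender+search: memory 9+3+3=15, value 24+28+26=78
Best: 83 rps.

83 rps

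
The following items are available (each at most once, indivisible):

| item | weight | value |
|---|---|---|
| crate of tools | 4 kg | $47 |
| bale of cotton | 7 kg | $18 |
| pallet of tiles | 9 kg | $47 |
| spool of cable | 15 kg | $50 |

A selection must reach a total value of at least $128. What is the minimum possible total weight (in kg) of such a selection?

Subsets with value ≥ 128, sorted by total weight:
- crate of tools+pallet of tiles+spool of cable: weight 28, value 144
- crate of tools+bale of cotton+pallet of tiles+spool of cable: weight 35, value 162
Minimum weight: 28 kg.

28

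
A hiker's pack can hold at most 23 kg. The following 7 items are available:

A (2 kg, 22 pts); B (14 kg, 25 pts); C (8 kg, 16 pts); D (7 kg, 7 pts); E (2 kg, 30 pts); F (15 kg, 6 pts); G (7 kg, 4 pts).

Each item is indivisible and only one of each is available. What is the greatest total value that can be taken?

Check high-value combinations within 23 kg:
- A+B+E: weight 2+14+2=18, value 22+25+30=77
- A+C+D+E: weight 2+8+7+2=19, value 22+16+7+30=75
- A+C+E+G: weight 2+8+2+7=19, value 22+16+30+4=72
Best: 77 pts.

77 pts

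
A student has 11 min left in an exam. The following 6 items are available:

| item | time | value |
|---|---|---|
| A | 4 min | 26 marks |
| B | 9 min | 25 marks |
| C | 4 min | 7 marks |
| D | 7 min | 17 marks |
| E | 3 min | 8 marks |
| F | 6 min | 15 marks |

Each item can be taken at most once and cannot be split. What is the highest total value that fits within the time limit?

Check high-value combinations within 11 min:
- A+D: time 4+7=11, value 26+17=43
- A+F: time 4+6=10, value 26+15=41
- A+C+E: time 4+4+3=11, value 26+7+8=41
- A+E: time 4+3=7, value 26+8=34
Best: 43 marks.

43 marks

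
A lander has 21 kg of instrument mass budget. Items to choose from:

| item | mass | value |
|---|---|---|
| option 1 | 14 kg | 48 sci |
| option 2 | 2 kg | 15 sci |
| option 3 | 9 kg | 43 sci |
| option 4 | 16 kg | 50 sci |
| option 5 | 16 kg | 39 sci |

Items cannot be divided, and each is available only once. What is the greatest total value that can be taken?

Check high-value combinations within 21 kg:
- option 2+option 4: mass 2+16=18, value 15+50=65
- option 1+option 2: mass 14+2=16, value 48+15=63
- option 2+option 3: mass 2+9=11, value 15+43=58
- option 2+option 5: mass 2+16=18, value 15+39=54
Best: 65 sci.

65 sci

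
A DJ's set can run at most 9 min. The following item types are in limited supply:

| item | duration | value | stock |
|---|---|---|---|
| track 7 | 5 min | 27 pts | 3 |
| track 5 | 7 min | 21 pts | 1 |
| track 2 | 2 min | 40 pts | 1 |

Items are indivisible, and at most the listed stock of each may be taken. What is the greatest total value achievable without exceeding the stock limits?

Top feasible selections:
- 1×track 7 + 1×track 2: duration 7, value 67
- 1×track 5 + 1×track 2: duration 9, value 61
- 1×track 2: duration 2, value 40
Best: 67 pts.

67 pts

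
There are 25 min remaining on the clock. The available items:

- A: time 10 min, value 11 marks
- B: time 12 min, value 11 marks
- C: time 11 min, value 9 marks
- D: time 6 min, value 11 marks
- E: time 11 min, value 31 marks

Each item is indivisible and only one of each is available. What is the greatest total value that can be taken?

This is a 0/1 knapsack; check combinations near the capacity.
- D+E: time 6+11=17, value 11+31=42
- A+E: time 10+11=21, value 11+31=42
- B+E: time 12+11=23, value 11+31=42
- C+E: time 11+11=22, value 9+31=40
Best: 42 marks.

42 marks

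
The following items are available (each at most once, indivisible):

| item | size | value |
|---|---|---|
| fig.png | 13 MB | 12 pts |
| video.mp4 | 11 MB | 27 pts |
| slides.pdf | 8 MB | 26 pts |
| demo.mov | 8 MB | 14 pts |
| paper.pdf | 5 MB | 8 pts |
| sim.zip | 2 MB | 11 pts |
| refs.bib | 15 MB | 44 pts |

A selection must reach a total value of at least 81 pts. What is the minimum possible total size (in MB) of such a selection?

25

Subsets with value ≥ 81, sorted by total size:
- slides.pdf+sim.zip+refs.bib: size 25, value 81
- video.mp4+sim.zip+refs.bib: size 28, value 82
- slides.pdf+paper.pdf+sim.zip+refs.bib: size 30, value 89
Minimum size: 25 MB.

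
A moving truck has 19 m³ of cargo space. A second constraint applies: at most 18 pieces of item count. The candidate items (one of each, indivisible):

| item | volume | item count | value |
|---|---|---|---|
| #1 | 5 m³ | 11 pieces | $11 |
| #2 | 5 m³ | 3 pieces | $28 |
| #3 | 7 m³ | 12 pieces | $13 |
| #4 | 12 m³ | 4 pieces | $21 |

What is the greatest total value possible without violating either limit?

$49

Feasible sets respecting both limits:
- #2+#4: volume 17, item count 7, value 49
- #2+#3: volume 12, item count 15, value 41
- #1+#2: volume 10, item count 14, value 39
Best: $49.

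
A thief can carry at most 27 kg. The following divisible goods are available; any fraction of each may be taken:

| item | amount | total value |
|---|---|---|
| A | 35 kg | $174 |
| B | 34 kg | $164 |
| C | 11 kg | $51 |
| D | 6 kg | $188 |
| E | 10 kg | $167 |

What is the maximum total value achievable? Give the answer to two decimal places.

Take in order of value per unit:
- D (188/6 per unit): all 6 → value 188, running total 188.00
- E (167/10 per unit): all 10 → value 167, running total 355.00
- A (174/35 per unit): 11 of 35 → value 11×174/35 = 54.6857, running total 409.69
Total 409.69.

409.69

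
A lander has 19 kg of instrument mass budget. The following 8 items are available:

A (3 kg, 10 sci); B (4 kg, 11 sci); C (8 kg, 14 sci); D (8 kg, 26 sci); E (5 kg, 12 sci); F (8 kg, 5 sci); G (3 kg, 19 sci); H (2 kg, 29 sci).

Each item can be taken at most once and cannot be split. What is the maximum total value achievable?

86 sci

Check high-value combinations within 19 kg:
- D+E+G+H: mass 8+5+3+2=18, value 26+12+19+29=86
- B+D+G+H: mass 4+8+3+2=17, value 11+26+19+29=85
- A+D+G+H: mass 3+8+3+2=16, value 10+26+19+29=84
- A+B+E+G+H: mass 3+4+5+3+2=17, value 10+11+12+19+29=81
Best: 86 sci.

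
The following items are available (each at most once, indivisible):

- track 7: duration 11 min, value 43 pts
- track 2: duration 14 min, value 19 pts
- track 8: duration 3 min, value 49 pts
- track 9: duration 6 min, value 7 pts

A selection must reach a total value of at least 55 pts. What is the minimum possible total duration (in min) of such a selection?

9

Subsets with value ≥ 55, sorted by total duration:
- track 8+track 9: duration 9, value 56
- track 7+track 8: duration 14, value 92
- track 2+track 8: duration 17, value 68
Minimum duration: 9 min.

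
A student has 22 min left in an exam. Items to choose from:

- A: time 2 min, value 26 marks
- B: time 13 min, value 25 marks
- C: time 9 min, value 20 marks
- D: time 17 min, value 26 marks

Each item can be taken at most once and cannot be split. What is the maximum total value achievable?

Check high-value combinations within 22 min:
- A+D: time 2+17=19, value 26+26=52
- A+B: time 2+13=15, value 26+25=51
- A+C: time 2+9=11, value 26+20=46
Best: 52 marks.

52 marks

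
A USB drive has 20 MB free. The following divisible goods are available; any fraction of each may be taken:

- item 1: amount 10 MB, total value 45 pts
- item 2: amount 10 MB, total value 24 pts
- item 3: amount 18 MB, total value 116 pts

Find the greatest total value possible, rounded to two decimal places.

125.00

Take in order of value per unit:
- item 3 (116/18 per unit): all 18 → value 116, running total 116.00
- item 1 (45/10 per unit): 2 of 10 → value 2×45/10 = 9.0000, running total 125.00
Total 125.00.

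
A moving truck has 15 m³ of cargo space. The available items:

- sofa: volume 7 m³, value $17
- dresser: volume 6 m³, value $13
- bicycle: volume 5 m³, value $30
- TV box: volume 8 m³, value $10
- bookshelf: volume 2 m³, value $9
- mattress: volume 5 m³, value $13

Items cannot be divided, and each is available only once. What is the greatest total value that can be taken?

$56

Check high-value combinations within 15 m³:
- sofa+bicycle+bookshelf: volume 7+5+2=14, value 17+30+9=56
- bicycle+bookshelf+mattress: volume 5+2+5=12, value 30+9+13=52
- dresser+bicycle+bookshelf: volume 6+5+2=13, value 13+30+9=52
Best: $56.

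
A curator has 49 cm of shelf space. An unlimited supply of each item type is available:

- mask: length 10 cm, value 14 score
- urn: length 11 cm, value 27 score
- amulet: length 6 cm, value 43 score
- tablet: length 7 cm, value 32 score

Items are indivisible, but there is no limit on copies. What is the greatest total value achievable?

344 score

Best value-per-unit is amulet at 43/6, and filling with it alone uses length 8×6=48. No mix of the others beats 8×43 = 344.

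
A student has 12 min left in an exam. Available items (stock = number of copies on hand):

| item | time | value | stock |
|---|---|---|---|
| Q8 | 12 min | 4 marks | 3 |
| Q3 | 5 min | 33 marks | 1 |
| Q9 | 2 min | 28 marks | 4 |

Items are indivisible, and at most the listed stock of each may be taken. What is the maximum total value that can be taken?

117 marks

Best selections within time 12 and stock limits:
- 1×Q3 + 3×Q9: time 11, value 117
- 4×Q9: time 8, value 112
- 1×Q3 + 2×Q9: time 9, value 89
Best: 117 marks.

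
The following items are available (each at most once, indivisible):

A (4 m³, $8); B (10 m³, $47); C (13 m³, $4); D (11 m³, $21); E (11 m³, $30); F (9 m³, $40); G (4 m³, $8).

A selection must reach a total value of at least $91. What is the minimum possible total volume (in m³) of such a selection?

23

Subsets with value ≥ 91, sorted by total volume:
- A+B+F: volume 23, value 95
- B+F+G: volume 23, value 95
- A+B+F+G: volume 27, value 103
- A+B+E+G: volume 29, value 93
Minimum volume: 23 m³.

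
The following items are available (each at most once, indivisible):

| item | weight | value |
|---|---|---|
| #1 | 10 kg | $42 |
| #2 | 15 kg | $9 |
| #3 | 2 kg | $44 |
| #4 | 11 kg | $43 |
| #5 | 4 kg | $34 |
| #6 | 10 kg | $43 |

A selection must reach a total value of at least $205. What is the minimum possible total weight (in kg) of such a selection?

Subsets with value ≥ 205, sorted by total weight:
- #1+#3+#4+#5+#6: weight 37, value 206
- #1+#2+#3+#4+#5+#6: weight 52, value 215
Minimum weight: 37 kg.

37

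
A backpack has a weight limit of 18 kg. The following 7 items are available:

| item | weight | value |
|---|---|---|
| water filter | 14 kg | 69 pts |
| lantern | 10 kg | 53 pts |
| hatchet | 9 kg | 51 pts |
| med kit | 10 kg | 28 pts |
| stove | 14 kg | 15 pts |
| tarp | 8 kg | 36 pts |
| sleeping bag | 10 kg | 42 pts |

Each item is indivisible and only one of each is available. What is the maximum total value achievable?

Check high-value combinations within 18 kg:
- lantern+tarp: weight 10+8=18, value 53+36=89
- hatchet+tarp: weight 9+8=17, value 51+36=87
- tarp+sleeping bag: weight 8+10=18, value 36+42=78
- water filter: weight 14, value 69
Best: 89 pts.

89 pts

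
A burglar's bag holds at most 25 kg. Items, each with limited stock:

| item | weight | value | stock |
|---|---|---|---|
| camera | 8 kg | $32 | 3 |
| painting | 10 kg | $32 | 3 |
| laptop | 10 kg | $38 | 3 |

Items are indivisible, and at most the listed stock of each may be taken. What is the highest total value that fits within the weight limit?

Best selections within weight 25 and stock limits:
- 3×camera: weight 24, value 96
- 2×laptop: weight 20, value 76
- 1×camera + 1×laptop: weight 18, value 70
Best: $96.

$96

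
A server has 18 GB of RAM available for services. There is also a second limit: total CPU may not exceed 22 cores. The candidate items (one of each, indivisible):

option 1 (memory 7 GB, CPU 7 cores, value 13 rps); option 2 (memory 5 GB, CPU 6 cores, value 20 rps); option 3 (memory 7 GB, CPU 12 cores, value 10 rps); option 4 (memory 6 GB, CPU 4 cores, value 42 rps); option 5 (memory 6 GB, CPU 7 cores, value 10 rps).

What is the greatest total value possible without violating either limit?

Feasible sets respecting both limits:
- option 1+option 2+option 4: memory 18, CPU 17, value 75
- option 2+option 3+option 4: memory 18, CPU 22, value 72
- option 2+option 4+option 5: memory 17, CPU 17, value 72
Best: 75 rps.

75 rps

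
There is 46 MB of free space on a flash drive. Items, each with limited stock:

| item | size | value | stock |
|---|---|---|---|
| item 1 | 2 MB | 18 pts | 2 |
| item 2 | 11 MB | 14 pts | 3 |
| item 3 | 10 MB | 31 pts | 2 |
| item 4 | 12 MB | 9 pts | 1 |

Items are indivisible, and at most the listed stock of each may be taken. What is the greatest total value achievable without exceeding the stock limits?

126 pts

Top feasible selections:
- 2×item 1 + 2×item 2 + 2×item 3: size 46, value 126
- 2×item 1 + 1×item 2 + 2×item 3: size 35, value 112
- 1×item 1 + 2×item 2 + 2×item 3: size 44, value 108
Best: 126 pts.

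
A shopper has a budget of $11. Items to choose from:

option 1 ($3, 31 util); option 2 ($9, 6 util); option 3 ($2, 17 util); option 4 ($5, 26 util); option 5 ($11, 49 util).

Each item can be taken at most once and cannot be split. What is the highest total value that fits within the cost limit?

Check high-value combinations within $11:
- option 1+option 3+option 4: cost 3+2+5=10, value 31+17+26=74
- option 1+option 4: cost 3+5=8, value 31+26=57
- option 5: cost 11, value 49
Best: 74 util.

74 util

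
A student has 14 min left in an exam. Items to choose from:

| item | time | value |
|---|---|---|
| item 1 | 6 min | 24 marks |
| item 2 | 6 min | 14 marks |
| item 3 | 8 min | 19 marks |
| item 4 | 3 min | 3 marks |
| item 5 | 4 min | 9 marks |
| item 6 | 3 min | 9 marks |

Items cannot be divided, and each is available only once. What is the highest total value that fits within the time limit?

This is a 0/1 knapsack; check combinations near the capacity.
- item 1+item 3: time 6+8=14, value 24+19=43
- item 1+item 5+item 6: time 6+4+3=13, value 24+9+9=42
- item 1+item 2: time 6+6=12, value 24+14=38
- item 1+item 4+item 6: time 6+3+3=12, value 24+3+9=36
Best: 43 marks.

43 marks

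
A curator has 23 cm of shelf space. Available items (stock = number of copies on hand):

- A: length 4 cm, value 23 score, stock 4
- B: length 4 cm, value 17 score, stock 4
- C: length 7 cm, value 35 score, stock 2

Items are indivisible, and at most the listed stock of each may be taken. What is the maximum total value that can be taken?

127 score

Best selections within length 23 and stock limits:
- 4×A + 1×C: length 23, value 127
- 3×A + 1×B + 1×C: length 23, value 121
- 2×A + 2×C: length 22, value 116
Best: 127 score.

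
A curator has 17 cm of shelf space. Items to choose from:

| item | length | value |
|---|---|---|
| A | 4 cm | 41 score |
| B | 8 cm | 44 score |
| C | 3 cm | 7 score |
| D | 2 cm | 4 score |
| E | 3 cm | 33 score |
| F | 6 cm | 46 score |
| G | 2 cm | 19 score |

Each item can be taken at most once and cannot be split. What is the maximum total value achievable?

143 score

Check high-value combinations within 17 cm:
- A+D+E+F+G: length 4+2+3+6+2=17, value 41+4+33+46+19=143
- A+E+F+G: length 4+3+6+2=15, value 41+33+46+19=139
- A+B+E+G: length 4+8+3+2=17, value 41+44+33+19=137
Best: 143 score.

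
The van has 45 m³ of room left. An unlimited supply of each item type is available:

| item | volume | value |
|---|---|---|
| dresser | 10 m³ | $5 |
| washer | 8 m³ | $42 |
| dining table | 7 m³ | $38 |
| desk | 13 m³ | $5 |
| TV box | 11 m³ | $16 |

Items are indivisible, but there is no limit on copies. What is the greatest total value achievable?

Best value-per-unit is dining table at 38/7; filling with it alone gives 6×38 = 228.
Optimal mix: 3×washer + 3×dining table → volume 45, value 240.

$240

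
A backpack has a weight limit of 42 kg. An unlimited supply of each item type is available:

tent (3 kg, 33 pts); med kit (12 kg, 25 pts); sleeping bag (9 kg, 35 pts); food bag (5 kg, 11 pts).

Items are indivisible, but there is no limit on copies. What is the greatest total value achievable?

Best value-per-unit is tent at 33/3, and filling with it alone uses weight 14×3=42. No mix of the others beats 14×33 = 462.

462 pts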